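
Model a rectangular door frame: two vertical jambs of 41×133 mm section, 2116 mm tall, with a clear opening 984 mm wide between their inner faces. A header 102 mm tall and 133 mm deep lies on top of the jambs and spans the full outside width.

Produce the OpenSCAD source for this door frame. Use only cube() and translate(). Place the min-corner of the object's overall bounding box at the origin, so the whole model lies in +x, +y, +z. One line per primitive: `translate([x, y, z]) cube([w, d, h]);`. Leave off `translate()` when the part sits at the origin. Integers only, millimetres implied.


cube([41, 133, 2116]);
translate([1025, 0, 0]) cube([41, 133, 2116]);
translate([0, 0, 2116]) cube([1066, 133, 102]);


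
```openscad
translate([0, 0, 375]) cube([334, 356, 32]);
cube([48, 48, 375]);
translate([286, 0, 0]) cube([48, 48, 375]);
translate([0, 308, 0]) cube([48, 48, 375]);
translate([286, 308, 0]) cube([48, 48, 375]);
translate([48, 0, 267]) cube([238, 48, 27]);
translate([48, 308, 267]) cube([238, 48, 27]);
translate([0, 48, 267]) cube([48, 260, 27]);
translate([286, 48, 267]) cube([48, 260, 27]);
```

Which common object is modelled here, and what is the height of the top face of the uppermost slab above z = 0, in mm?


A stool. The seat height is 407 mm.

A 334×356×32 slab at z = 375 on four corner posts — a stool. The seat top is 375 + 32 = 407 mm.


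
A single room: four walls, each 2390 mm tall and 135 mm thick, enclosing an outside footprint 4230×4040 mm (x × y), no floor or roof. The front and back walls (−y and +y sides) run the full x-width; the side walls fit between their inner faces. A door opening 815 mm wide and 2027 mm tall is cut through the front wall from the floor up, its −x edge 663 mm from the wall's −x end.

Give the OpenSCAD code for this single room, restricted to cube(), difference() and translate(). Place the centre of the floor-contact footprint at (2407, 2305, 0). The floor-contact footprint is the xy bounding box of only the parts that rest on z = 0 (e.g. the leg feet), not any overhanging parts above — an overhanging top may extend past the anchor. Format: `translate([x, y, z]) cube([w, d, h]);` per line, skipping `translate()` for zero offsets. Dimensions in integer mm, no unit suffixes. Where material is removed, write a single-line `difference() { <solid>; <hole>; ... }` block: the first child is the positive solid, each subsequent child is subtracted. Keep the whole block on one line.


difference() { translate([292, 285, 0]) cube([4230, 135, 2390]); translate([955, 285, 0]) cube([815, 135, 2027]); }
translate([292, 4190, 0]) cube([4230, 135, 2390]);
translate([292, 420, 0]) cube([135, 3770, 2390]);
translate([4387, 420, 0]) cube([135, 3770, 2390]);


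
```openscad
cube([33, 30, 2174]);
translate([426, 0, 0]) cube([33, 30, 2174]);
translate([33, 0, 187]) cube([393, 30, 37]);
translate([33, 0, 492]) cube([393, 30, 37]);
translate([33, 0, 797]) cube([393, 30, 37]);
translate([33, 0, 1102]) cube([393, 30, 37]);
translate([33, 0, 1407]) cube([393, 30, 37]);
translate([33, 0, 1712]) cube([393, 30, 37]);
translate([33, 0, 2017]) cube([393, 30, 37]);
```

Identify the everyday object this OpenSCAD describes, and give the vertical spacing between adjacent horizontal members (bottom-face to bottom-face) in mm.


A ladder. The rung spacing is 305 mm.

Two tall 33×30 posts with 7 short bars between them — a ladder. Adjacent rungs sit at z = 187 and z = 492, so the spacing is 492 − 187 = 305 mm.


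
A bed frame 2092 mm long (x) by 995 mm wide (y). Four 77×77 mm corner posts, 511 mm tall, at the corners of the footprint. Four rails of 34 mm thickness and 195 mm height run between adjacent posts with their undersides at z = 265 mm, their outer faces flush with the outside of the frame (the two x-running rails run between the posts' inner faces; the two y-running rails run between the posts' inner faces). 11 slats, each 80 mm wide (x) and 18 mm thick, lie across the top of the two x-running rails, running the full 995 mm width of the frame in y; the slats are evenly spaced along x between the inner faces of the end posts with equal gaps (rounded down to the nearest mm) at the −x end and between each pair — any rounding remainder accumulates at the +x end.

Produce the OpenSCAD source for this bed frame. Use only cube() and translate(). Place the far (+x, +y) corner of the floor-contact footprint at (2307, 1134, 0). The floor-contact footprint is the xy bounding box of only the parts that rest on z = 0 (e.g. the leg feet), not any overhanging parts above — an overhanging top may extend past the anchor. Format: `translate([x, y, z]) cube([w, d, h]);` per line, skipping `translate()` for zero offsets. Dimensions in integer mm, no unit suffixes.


translate([215, 139, 0]) cube([77, 77, 511]);
translate([215, 1057, 0]) cube([77, 77, 511]);
translate([2230, 139, 0]) cube([77, 77, 511]);
translate([2230, 1057, 0]) cube([77, 77, 511]);
translate([292, 139, 265]) cube([1938, 34, 195]);
translate([292, 1100, 265]) cube([1938, 34, 195]);
translate([215, 216, 265]) cube([34, 841, 195]);
translate([2273, 216, 265]) cube([34, 841, 195]);
translate([380, 139, 460]) cube([80, 995, 18]);
translate([548, 139, 460]) cube([80, 995, 18]);
translate([716, 139, 460]) cube([80, 995, 18]);
translate([884, 139, 460]) cube([80, 995, 18]);
translate([1052, 139, 460]) cube([80, 995, 18]);
translate([1220, 139, 460]) cube([80, 995, 18]);
translate([1388, 139, 460]) cube([80, 995, 18]);
translate([1556, 139, 460]) cube([80, 995, 18]);
translate([1724, 139, 460]) cube([80, 995, 18]);
translate([1892, 139, 460]) cube([80, 995, 18]);
translate([2060, 139, 460]) cube([80, 995, 18]);


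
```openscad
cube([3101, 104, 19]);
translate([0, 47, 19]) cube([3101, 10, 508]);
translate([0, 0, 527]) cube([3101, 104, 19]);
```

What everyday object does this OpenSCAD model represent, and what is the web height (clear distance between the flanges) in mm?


An I-beam. The web height is 508 mm.

Two wide flanges with a thin centred web — an I-beam. Overall 546 mm minus two 19 mm flanges gives a web of 546 − 2·19 = 508 mm.


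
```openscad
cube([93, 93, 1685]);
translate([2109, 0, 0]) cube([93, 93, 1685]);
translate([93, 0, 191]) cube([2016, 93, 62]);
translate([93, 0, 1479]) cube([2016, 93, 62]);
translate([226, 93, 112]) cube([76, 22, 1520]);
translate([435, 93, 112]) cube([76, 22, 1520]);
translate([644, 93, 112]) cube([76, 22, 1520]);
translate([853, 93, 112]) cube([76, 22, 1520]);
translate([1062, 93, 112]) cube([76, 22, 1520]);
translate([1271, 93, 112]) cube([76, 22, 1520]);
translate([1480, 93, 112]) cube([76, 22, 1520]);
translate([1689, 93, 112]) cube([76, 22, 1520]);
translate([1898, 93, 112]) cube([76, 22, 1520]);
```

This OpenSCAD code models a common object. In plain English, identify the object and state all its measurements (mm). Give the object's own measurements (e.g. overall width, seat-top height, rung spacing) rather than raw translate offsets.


A fence section. Two 93×93 mm posts, 1685 mm tall, stand on the floor with a clear span of 2016 mm between their inner faces. Two horizontal rails of 93×62 mm section span the gap between the posts with their undersides at z = 191 mm and z = 1479 mm, flush with the posts' −y face. 9 pickets, each 76 mm wide, 22 mm thick and 1520 mm tall, are fixed to the +y face of the rails with their bottoms at z = 112 mm, spaced across the span with a 133 mm gap after the −x post and between neighbouring pickets, with 135 mm left before the +x post.


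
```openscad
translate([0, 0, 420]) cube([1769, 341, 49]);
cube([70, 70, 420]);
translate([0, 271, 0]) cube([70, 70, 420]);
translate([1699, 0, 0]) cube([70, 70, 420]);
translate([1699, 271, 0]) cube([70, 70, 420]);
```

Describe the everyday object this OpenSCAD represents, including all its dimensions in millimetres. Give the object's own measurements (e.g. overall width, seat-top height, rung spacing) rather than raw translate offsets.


A bench: a 1769×341 mm seat slab, 49 mm thick, top at z = 469 mm, on four 70×70 mm square legs flush with the seat corners and standing on z = 0.


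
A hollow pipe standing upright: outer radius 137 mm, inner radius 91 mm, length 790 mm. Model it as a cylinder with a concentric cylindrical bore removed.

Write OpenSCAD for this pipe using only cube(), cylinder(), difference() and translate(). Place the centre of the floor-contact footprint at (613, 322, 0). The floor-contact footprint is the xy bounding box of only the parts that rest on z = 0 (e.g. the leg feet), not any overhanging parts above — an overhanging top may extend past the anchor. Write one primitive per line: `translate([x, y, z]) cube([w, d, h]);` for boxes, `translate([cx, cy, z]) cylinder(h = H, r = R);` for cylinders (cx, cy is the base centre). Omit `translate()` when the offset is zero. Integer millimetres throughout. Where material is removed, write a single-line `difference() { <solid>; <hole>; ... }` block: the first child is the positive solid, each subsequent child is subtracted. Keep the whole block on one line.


difference() { translate([613, 322, 0]) cylinder(h = 790, r = 137); translate([613, 322, 0]) cylinder(h = 790, r = 91); }


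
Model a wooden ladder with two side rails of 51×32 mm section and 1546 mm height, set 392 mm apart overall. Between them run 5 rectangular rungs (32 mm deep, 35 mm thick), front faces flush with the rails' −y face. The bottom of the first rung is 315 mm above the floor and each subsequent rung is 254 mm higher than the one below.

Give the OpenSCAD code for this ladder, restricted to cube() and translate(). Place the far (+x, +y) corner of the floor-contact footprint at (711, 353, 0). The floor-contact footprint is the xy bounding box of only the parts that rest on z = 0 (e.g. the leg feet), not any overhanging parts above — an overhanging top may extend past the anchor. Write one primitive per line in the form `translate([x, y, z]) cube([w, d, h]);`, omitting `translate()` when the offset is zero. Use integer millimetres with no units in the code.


translate([319, 321, 0]) cube([51, 32, 1546]);
translate([660, 321, 0]) cube([51, 32, 1546]);
translate([370, 321, 315]) cube([290, 32, 35]);
translate([370, 321, 569]) cube([290, 32, 35]);
translate([370, 321, 823]) cube([290, 32, 35]);
translate([370, 321, 1077]) cube([290, 32, 35]);
translate([370, 321, 1331]) cube([290, 32, 35]);


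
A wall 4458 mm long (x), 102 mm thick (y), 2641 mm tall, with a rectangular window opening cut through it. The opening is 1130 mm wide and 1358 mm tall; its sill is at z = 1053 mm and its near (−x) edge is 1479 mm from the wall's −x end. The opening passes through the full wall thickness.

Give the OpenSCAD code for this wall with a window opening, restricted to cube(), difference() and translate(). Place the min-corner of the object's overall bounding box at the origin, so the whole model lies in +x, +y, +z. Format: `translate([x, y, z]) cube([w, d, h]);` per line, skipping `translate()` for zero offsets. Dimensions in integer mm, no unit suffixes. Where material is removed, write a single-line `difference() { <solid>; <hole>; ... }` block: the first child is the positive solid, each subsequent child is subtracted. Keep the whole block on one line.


difference() { cube([4458, 102, 2641]); translate([1479, 0, 1053]) cube([1130, 102, 1358]); }


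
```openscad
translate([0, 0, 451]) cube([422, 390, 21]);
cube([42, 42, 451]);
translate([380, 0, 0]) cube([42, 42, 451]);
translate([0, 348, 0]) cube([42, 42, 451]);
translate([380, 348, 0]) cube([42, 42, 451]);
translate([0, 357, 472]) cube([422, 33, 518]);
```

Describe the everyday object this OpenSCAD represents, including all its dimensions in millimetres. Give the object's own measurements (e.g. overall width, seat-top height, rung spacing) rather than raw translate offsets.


A chair. The seat is a 422×390×21 mm slab with its top at z = 472 mm, on four 42×42 mm corner legs (flush with the seat edges, standing on z = 0). A flat backrest 33 mm thick, 518 mm tall, spans the full seat width and rises from the seat top along its +y edge, rear face flush with the rear of the seat.


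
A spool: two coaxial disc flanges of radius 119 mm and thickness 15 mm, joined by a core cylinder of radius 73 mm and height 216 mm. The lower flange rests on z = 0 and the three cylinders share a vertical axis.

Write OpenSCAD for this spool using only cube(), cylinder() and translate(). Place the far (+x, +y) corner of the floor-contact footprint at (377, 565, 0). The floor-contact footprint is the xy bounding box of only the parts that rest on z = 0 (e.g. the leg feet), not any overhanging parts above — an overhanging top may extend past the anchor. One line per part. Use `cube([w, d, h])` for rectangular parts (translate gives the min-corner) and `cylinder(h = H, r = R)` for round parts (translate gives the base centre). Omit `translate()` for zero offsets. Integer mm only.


translate([258, 446, 0]) cylinder(h = 15, r = 119);
translate([258, 446, 15]) cylinder(h = 216, r = 73);
translate([258, 446, 231]) cylinder(h = 15, r = 119);


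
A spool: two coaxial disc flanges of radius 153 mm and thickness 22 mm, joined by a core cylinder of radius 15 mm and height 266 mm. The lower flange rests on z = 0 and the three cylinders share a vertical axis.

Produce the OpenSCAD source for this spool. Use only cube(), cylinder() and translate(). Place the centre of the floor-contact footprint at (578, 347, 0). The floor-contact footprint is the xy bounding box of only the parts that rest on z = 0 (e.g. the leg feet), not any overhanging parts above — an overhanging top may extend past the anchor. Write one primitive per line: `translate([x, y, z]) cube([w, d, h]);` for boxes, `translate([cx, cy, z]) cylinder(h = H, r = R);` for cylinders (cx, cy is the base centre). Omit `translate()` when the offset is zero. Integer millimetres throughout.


translate([578, 347, 0]) cylinder(h = 22, r = 153);
translate([578, 347, 22]) cylinder(h = 266, r = 15);
translate([578, 347, 288]) cylinder(h = 22, r = 153);


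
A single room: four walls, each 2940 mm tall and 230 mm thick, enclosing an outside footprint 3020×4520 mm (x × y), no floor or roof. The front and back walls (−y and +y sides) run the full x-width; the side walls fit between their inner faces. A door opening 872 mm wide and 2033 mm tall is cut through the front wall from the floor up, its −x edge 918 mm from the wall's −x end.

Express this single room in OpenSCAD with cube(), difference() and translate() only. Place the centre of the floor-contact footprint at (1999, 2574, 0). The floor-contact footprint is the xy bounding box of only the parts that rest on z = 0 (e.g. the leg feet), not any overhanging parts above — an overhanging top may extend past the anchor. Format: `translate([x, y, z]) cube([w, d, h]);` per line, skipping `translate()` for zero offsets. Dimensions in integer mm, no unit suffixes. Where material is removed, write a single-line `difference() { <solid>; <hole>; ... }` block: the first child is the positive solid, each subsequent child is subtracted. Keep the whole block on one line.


difference() { translate([489, 314, 0]) cube([3020, 230, 2940]); translate([1407, 314, 0]) cube([872, 230, 2033]); }
translate([489, 4604, 0]) cube([3020, 230, 2940]);
translate([489, 544, 0]) cube([230, 4060, 2940]);
translate([3279, 544, 0]) cube([230, 4060, 2940]);


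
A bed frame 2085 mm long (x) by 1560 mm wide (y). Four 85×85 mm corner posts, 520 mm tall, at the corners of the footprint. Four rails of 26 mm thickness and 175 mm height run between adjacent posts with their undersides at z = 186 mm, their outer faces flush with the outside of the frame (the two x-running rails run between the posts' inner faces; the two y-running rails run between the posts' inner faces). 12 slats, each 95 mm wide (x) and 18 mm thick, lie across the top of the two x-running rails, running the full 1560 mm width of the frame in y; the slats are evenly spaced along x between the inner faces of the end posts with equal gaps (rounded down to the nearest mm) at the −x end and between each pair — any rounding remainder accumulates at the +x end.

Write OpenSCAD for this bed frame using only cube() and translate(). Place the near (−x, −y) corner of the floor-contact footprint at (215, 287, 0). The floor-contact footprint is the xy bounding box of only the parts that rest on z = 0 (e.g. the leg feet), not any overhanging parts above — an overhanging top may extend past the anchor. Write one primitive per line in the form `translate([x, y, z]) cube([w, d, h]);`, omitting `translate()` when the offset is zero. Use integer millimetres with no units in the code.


// slat z = rail_z + rail_h = 186 + 175 = 361
// slat gap = ⌊(1915 − 12·95) / 13⌋ = 59
translate([215, 287, 0]) cube([85, 85, 520]);
translate([215, 1762, 0]) cube([85, 85, 520]);
translate([2215, 287, 0]) cube([85, 85, 520]);
translate([2215, 1762, 0]) cube([85, 85, 520]);
translate([300, 287, 186]) cube([1915, 26, 175]);
translate([300, 1821, 186]) cube([1915, 26, 175]);
translate([215, 372, 186]) cube([26, 1390, 175]);
translate([2274, 372, 186]) cube([26, 1390, 175]);
translate([359, 287, 361]) cube([95, 1560, 18]);
translate([513, 287, 361]) cube([95, 1560, 18]);
translate([667, 287, 361]) cube([95, 1560, 18]);
translate([821, 287, 361]) cube([95, 1560, 18]);
translate([975, 287, 361]) cube([95, 1560, 18]);
translate([1129, 287, 361]) cube([95, 1560, 18]);
translate([1283, 287, 361]) cube([95, 1560, 18]);
translate([1437, 287, 361]) cube([95, 1560, 18]);
translate([1591, 287, 361]) cube([95, 1560, 18]);
translate([1745, 287, 361]) cube([95, 1560, 18]);
translate([1899, 287, 361]) cube([95, 1560, 18]);
translate([2053, 287, 361]) cube([95, 1560, 18]);


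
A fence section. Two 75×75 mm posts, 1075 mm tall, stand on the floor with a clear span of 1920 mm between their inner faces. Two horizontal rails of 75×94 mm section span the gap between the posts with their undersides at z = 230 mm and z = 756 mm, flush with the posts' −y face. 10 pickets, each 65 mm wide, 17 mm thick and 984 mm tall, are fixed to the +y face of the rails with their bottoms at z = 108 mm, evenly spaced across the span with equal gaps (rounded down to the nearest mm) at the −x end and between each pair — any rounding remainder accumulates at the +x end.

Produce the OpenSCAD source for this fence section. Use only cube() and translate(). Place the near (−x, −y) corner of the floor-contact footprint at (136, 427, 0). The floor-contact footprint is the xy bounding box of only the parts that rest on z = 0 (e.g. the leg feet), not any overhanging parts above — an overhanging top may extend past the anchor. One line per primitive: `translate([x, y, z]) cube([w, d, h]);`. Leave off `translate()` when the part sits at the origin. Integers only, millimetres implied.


translate([136, 427, 0]) cube([75, 75, 1075]);
translate([2131, 427, 0]) cube([75, 75, 1075]);
translate([211, 427, 230]) cube([1920, 75, 94]);
translate([211, 427, 756]) cube([1920, 75, 94]);
translate([326, 502, 108]) cube([65, 17, 984]);
translate([506, 502, 108]) cube([65, 17, 984]);
translate([686, 502, 108]) cube([65, 17, 984]);
translate([866, 502, 108]) cube([65, 17, 984]);
translate([1046, 502, 108]) cube([65, 17, 984]);
translate([1226, 502, 108]) cube([65, 17, 984]);
translate([1406, 502, 108]) cube([65, 17, 984]);
translate([1586, 502, 108]) cube([65, 17, 984]);
translate([1766, 502, 108]) cube([65, 17, 984]);
translate([1946, 502, 108]) cube([65, 17, 984]);


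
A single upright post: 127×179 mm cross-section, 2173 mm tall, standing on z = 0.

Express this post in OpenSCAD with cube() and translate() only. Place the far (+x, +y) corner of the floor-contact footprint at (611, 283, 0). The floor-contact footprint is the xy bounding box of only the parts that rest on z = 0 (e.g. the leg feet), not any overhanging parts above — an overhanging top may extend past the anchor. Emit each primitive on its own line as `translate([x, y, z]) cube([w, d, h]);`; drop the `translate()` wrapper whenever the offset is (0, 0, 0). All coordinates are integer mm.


translate([484, 104, 0]) cube([127, 179, 2173]);


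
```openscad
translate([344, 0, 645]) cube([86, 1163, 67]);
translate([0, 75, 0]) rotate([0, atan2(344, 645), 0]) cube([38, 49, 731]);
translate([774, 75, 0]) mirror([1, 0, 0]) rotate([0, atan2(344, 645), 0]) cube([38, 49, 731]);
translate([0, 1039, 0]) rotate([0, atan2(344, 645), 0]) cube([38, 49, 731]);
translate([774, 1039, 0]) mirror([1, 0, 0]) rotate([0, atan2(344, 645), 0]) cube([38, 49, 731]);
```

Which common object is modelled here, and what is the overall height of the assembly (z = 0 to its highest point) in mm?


A sawhorse. The overall height is 712 mm.

A beam across two mirrored pairs of raked legs — a sawhorse. The beam's underside is at z = 645 (matching the legs' vertical rise in atan2(344, 645)) and the beam is 67 mm tall, so its top is at 645 + 67 = 712 mm. The raked legs top out at the beam's underside, so that is the highest point.


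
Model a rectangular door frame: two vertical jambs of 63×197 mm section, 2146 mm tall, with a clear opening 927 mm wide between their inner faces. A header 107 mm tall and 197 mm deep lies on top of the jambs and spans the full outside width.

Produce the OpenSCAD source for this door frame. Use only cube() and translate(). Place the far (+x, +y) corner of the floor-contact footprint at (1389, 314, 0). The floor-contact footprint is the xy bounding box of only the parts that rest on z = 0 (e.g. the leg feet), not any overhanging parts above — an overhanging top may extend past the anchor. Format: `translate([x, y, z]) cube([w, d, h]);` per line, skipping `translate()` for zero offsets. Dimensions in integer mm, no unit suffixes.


translate([336, 117, 0]) cube([63, 197, 2146]);
translate([1326, 117, 0]) cube([63, 197, 2146]);
translate([336, 117, 2146]) cube([1053, 197, 107]);


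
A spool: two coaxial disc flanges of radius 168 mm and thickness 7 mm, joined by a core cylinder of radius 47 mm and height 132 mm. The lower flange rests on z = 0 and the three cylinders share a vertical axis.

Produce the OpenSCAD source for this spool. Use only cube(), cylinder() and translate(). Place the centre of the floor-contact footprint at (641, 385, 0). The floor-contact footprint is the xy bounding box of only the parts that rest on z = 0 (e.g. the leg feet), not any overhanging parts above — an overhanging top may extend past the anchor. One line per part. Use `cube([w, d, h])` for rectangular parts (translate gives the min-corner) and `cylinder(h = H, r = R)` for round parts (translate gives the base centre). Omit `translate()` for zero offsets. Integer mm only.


translate([641, 385, 0]) cylinder(h = 7, r = 168);
translate([641, 385, 7]) cylinder(h = 132, r = 47);
translate([641, 385, 139]) cylinder(h = 7, r = 168);


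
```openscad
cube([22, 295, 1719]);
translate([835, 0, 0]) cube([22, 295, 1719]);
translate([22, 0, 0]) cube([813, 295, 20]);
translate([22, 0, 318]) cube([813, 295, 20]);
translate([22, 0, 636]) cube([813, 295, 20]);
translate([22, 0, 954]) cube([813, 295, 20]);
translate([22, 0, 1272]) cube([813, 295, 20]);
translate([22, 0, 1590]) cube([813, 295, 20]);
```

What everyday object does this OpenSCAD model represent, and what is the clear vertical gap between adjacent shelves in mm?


A bookshelf. The clear shelf gap is 298 mm.

Two tall side panels with 6 horizontal boards between them — a bookshelf. The first two shelf undersides are at z = 0 and z = 318; with shelf thickness 20, the clear gap is 318 − 0 − 20 = 298 mm.


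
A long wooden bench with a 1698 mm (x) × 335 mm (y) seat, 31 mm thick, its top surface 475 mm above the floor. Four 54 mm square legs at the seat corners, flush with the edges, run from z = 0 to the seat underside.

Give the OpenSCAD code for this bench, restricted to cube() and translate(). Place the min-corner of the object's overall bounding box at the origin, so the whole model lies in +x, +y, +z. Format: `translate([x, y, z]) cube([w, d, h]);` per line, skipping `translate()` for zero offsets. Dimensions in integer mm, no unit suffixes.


// leg_h = 475 − 31 = 444
translate([0, 0, 444]) cube([1698, 335, 31]);
cube([54, 54, 444]);
translate([0, 281, 0]) cube([54, 54, 444]);
translate([1644, 0, 0]) cube([54, 54, 444]);
translate([1644, 281, 0]) cube([54, 54, 444]);


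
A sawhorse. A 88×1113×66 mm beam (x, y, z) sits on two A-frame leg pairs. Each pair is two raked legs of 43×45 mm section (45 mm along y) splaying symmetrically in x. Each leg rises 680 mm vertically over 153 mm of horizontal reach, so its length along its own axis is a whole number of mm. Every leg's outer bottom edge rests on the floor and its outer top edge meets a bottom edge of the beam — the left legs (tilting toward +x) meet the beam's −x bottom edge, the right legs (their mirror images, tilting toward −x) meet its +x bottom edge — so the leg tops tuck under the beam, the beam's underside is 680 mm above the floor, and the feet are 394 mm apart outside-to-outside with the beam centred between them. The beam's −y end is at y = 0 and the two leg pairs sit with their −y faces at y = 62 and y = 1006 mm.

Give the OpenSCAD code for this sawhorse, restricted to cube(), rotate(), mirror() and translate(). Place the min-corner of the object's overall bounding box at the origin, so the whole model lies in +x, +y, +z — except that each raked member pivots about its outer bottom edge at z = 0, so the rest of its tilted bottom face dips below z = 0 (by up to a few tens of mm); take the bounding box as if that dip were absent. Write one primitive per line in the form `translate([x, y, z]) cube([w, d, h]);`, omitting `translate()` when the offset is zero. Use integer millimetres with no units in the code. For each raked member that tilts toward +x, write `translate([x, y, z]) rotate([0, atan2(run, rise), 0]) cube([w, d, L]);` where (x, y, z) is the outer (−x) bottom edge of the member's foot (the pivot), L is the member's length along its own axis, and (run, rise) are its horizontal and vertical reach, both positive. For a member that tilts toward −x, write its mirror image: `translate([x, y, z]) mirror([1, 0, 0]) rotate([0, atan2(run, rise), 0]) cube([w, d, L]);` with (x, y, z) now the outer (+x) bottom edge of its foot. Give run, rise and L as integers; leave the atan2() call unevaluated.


// leg length = √(153² + 680²) = 697
// right-leg outer foot x = 2·153 + 88 = 394
// beam min-corner = (153, 0, 680)
translate([153, 0, 680]) cube([88, 1113, 66]);
translate([0, 62, 0]) rotate([0, atan2(153, 680), 0]) cube([43, 45, 697]);
translate([394, 62, 0]) mirror([1, 0, 0]) rotate([0, atan2(153, 680), 0]) cube([43, 45, 697]);
translate([0, 1006, 0]) rotate([0, atan2(153, 680), 0]) cube([43, 45, 697]);
translate([394, 1006, 0]) mirror([1, 0, 0]) rotate([0, atan2(153, 680), 0]) cube([43, 45, 697]);


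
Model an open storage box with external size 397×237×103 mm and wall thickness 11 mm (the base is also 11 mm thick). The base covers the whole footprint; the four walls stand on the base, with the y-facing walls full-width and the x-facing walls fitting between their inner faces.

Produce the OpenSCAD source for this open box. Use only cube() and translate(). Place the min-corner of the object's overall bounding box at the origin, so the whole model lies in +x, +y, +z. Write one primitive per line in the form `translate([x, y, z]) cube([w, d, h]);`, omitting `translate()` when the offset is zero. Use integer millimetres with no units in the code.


cube([397, 237, 11]);
translate([0, 0, 11]) cube([397, 11, 92]);
translate([0, 226, 11]) cube([397, 11, 92]);
translate([0, 11, 11]) cube([11, 215, 92]);
translate([386, 11, 11]) cube([11, 215, 92]);


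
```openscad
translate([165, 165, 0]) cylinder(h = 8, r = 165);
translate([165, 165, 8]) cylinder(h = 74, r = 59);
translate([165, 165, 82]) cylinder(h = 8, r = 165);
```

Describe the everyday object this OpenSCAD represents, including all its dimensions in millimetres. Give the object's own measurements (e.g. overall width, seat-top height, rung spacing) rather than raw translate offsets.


A spool: two coaxial disc flanges of radius 165 mm and thickness 8 mm, joined by a core cylinder of radius 59 mm and height 74 mm. The lower flange rests on z = 0 and the three cylinders share a vertical axis.


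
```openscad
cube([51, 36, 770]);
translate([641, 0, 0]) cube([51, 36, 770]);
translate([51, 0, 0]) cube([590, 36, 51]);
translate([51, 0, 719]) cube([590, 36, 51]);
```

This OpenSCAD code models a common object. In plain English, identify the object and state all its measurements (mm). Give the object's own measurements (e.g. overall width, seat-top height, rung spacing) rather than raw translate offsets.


A rectangular picture frame lying in the x–z plane (depth along y). The opening is 590 mm wide (x) by 668 mm tall (z), surrounded by a border 51 mm wide on all four sides. The frame is 36 mm deep and is made of two full-height vertical stiles with two horizontal rails fitted between them.


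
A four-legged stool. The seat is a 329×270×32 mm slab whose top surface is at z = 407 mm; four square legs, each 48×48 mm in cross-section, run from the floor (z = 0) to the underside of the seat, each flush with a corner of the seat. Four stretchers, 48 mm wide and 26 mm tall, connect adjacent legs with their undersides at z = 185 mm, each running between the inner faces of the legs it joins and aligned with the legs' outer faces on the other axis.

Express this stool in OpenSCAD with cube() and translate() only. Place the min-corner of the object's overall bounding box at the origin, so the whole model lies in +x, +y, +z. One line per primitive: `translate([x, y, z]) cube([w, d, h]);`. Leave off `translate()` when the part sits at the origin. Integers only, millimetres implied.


translate([0, 0, 375]) cube([329, 270, 32]);
cube([48, 48, 375]);
translate([281, 0, 0]) cube([48, 48, 375]);
translate([0, 222, 0]) cube([48, 48, 375]);
translate([281, 222, 0]) cube([48, 48, 375]);
translate([48, 0, 185]) cube([233, 48, 26]);
translate([48, 222, 185]) cube([233, 48, 26]);
translate([0, 48, 185]) cube([48, 174, 26]);
translate([281, 48, 185]) cube([48, 174, 26]);


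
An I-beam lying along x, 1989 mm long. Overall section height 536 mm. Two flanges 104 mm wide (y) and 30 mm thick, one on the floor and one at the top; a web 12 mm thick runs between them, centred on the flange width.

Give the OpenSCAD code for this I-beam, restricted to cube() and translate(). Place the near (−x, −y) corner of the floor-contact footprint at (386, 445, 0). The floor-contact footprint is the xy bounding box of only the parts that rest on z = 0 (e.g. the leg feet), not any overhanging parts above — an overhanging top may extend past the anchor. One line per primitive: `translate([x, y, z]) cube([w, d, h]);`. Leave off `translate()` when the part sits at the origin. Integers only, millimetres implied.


translate([386, 445, 0]) cube([1989, 104, 30]);
translate([386, 491, 30]) cube([1989, 12, 476]);
translate([386, 445, 506]) cube([1989, 104, 30]);


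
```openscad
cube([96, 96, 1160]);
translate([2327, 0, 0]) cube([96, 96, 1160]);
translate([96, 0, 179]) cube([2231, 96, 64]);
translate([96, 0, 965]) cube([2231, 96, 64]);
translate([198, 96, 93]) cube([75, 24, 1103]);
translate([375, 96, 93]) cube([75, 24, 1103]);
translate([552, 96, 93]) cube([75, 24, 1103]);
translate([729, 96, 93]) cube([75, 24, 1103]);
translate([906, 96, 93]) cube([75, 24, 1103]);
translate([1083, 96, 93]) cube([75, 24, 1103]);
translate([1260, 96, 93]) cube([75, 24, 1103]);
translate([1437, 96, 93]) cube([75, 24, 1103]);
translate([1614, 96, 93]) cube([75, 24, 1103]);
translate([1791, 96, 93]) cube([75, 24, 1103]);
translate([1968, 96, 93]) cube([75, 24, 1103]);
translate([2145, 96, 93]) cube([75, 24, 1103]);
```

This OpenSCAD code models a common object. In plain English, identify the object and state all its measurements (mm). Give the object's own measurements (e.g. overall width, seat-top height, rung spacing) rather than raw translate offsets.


A fence section. Two 96×96 mm posts, 1160 mm tall, stand on the floor with a clear span of 2231 mm between their inner faces. Two horizontal rails of 96×64 mm section span the gap between the posts with their undersides at z = 179 mm and z = 965 mm, flush with the posts' −y face. 12 pickets, each 75 mm wide, 24 mm thick and 1103 mm tall, are fixed to the +y face of the rails with their bottoms at z = 93 mm, spaced across the span with a 102 mm gap after the −x post and between neighbouring pickets, with 107 mm left before the +x post.


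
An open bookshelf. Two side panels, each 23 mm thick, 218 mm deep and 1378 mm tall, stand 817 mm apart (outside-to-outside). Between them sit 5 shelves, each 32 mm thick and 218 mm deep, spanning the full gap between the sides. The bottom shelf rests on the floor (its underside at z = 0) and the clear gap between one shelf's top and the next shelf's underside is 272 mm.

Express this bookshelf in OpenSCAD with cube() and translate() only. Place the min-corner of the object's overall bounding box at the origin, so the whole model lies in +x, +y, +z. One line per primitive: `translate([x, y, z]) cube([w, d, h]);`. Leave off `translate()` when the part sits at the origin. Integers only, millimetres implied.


cube([23, 218, 1378]);
translate([794, 0, 0]) cube([23, 218, 1378]);
translate([23, 0, 0]) cube([771, 218, 32]);
translate([23, 0, 304]) cube([771, 218, 32]);
translate([23, 0, 608]) cube([771, 218, 32]);
translate([23, 0, 912]) cube([771, 218, 32]);
translate([23, 0, 1216]) cube([771, 218, 32]);


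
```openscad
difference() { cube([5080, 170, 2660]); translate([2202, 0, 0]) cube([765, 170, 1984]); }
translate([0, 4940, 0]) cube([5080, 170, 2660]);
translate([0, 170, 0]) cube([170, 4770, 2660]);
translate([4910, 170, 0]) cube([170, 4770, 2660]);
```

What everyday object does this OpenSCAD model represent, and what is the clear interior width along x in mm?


A single room. The interior width is 4740 mm.

Four walls enclosing a rectangle with a door in the front wall — a room. Outside width 5080 minus two 170 mm walls gives 4740 mm.


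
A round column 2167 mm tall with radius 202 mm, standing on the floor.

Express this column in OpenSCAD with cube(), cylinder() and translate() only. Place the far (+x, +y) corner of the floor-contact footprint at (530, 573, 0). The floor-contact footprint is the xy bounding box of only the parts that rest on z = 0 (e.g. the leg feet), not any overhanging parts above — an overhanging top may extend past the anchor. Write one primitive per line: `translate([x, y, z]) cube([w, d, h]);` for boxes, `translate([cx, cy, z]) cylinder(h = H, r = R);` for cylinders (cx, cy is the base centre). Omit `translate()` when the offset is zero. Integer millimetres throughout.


translate([328, 371, 0]) cylinder(h = 2167, r = 202);


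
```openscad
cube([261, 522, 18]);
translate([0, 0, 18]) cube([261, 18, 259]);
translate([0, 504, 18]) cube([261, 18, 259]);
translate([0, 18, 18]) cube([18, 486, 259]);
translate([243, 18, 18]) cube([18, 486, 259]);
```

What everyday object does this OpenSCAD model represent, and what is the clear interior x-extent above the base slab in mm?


An open box. The internal width is 225 mm.

A 261×522 base slab with four walls standing on it — an open box. The base is 261 mm wide and the walls are 18 mm thick, so the internal width is 261 − 2 × 18 = 225 mm.


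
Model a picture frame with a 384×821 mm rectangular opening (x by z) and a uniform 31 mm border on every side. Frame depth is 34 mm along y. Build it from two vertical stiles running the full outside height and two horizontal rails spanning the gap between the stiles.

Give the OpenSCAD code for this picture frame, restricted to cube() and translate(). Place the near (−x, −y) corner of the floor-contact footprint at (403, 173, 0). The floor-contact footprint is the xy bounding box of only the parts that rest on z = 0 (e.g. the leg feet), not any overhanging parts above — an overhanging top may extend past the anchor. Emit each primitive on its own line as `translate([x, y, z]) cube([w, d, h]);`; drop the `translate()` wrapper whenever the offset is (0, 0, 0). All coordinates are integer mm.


translate([403, 173, 0]) cube([31, 34, 883]);
translate([818, 173, 0]) cube([31, 34, 883]);
translate([434, 173, 0]) cube([384, 34, 31]);
translate([434, 173, 852]) cube([384, 34, 31]);


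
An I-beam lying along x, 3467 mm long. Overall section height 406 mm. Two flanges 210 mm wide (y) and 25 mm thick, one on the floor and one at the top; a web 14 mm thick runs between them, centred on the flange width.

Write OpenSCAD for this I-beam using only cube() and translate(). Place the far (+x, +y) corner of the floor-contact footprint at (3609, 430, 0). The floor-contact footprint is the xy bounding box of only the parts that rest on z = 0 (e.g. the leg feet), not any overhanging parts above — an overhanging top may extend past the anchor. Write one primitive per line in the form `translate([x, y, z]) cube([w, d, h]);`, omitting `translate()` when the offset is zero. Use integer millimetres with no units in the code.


translate([142, 220, 0]) cube([3467, 210, 25]);
translate([142, 318, 25]) cube([3467, 14, 356]);
translate([142, 220, 381]) cube([3467, 210, 25]);


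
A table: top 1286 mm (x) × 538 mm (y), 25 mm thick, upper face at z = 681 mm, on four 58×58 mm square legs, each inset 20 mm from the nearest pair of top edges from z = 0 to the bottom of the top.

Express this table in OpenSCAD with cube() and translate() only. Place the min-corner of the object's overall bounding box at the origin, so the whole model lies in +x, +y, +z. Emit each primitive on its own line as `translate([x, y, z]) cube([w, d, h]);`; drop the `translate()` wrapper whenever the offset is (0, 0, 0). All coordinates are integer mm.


translate([0, 0, 656]) cube([1286, 538, 25]);
translate([20, 20, 0]) cube([58, 58, 656]);
translate([1208, 20, 0]) cube([58, 58, 656]);
translate([20, 460, 0]) cube([58, 58, 656]);
translate([1208, 460, 0]) cube([58, 58, 656]);


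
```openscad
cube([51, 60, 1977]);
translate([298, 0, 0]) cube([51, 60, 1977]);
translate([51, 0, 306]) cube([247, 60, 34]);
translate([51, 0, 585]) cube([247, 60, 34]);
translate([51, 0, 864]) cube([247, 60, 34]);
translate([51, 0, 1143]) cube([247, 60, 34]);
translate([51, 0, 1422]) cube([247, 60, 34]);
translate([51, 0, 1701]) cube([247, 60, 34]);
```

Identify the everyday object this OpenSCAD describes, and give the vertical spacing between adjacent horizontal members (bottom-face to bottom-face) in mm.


A ladder. The rung spacing is 279 mm.

Two tall 51×60 posts with 6 short bars between them — a ladder. Adjacent rungs sit at z = 306 and z = 585, so the spacing is 585 − 306 = 279 mm.


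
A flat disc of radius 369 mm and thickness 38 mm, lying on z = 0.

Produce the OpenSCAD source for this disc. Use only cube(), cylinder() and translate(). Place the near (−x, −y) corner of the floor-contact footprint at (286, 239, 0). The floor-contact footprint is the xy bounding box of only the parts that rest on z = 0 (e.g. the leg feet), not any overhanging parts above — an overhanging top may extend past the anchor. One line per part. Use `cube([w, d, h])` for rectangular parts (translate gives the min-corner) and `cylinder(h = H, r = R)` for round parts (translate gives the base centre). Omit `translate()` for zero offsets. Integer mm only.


translate([655, 608, 0]) cylinder(h = 38, r = 369);


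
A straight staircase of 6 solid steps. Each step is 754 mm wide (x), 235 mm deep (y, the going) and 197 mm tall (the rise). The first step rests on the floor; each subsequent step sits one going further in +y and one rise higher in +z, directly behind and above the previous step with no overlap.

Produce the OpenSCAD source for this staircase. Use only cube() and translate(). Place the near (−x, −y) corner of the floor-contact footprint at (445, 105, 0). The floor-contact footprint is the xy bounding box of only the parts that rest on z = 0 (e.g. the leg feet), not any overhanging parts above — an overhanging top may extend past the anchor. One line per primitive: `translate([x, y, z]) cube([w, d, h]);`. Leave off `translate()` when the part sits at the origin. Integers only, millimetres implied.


translate([445, 105, 0]) cube([754, 235, 197]);
translate([445, 340, 197]) cube([754, 235, 197]);
translate([445, 575, 394]) cube([754, 235, 197]);
translate([445, 810, 591]) cube([754, 235, 197]);
translate([445, 1045, 788]) cube([754, 235, 197]);
translate([445, 1280, 985]) cube([754, 235, 197]);
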